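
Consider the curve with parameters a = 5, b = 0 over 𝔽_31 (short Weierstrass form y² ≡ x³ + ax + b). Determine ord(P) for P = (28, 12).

8

2P: tangent at (28, 12): λ = (3·28² + 5)/(2·12) ≡ 1/24. 24⁻¹ ≡ 22 (mod 31), so λ ≡ 1·22 ≡ 22.
  x = λ² - 28 - 28 = 484 - 56 ≡ 25; y = λ·(28 - 25) - 12 ≡ 23. → (25, 23)
3P: (25, 23) + (28, 12). λ = (12 - 23)/(28 - 25) ≡ 20/3 mod 31. 3⁻¹ ≡ 21 (mod 31), so λ ≡ 17.
  x = λ² - 25 - 28 = 289 - 53 ≡ 19; y = λ·(25 - 19) - 23 ≡ 17. → (19, 17)
4P: (19, 17) + (28, 12). λ = (12 - 17)/(28 - 19) ≡ 26/9 mod 31. 9⁻¹ ≡ 7 (mod 31) since 9·7 = 63 ≡ 1, so λ ≡ 27.
  x = λ² - 19 - 28 = 729 - 47 ≡ 0; y = λ·(19 - 0) - 17 ≡ 0. → (0, 0)
5P: (0, 0) + (28, 12). λ = (12 - 0)/(28 - 0) ≡ 12/28 mod 31. 28⁻¹ ≡ 10 (mod 31) since 28·10 = 280 ≡ 1, so λ ≡ 27.
  x = λ² - 0 - 28 = 729 - 28 ≡ 19; y = λ·(0 - 19) - 0 ≡ 14. → (19, 14)
6P: (19, 14) + (28, 12). λ = (12 - 14)/(28 - 19) ≡ 29/9 mod 31. 9⁻¹ ≡ 7 (mod 31), so λ ≡ 17.
  x = λ² - 19 - 28 = 289 - 47 ≡ 25; y = λ·(19 - 25) - 14 ≡ 8. → (25, 8)
7P: (25, 8) + (28, 12). λ = (12 - 8)/(28 - 25) ≡ 4/3 mod 31. 3⁻¹ ≡ 21 (mod 31) since 3·21 = 63 ≡ 1, so λ ≡ 22.
  x = λ² - 25 - 28 = 484 - 53 ≡ 28; y = λ·(25 - 28) - 8 ≡ 19. → (28, 19)
8P: (28, 19) + (28, 12): same x and y₁ ≡ -y₂, so the sum is the point at infinity.
8P = the point at infinity, so the order is 8.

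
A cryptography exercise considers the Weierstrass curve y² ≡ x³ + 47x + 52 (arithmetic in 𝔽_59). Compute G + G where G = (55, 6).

tangent at (55, 6): λ = (3·55² + 47)/(2·6) ≡ 36/12. 12⁻¹ ≡ 5 (mod 59), so λ ≡ 36·5 ≡ 3.
  x = λ² - 55 - 55 = 9 - 110 ≡ 17; y = λ·(55 - 17) - 6 ≡ 49. → (17, 49)

(17, 49)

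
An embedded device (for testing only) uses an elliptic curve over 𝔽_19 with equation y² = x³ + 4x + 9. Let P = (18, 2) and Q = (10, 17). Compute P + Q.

(15, 9)

(18, 2) + (10, 17). λ = (17 - 2)/(10 - 18) ≡ 15/11 mod 19. 11⁻¹ ≡ 7 (mod 19), so λ ≡ 10.
  x = λ² - 18 - 10 = 100 - 28 ≡ 15; y = λ·(18 - 15) - 2 ≡ 9. → (15, 9)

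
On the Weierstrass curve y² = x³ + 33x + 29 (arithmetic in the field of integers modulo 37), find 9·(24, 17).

Write P = (24, 17).
Double-and-add on 9 = (1001)₂. Start with P = (24, 17) for the leading 1-bit.
double: tangent at (24, 17): λ = (3·24² + 33)/(2·17) ≡ 22/34. 34⁻¹ ≡ 12 (mod 37), so λ ≡ 22·12 ≡ 5.
  x = λ² - 24 - 24 = 25 - 48 ≡ 14; y = λ·(24 - 14) - 17 ≡ 33. → (14, 33)
double: tangent at (14, 33): λ = (3·14² + 33)/(2·33) ≡ 29/29. 29⁻¹ ≡ 23 (mod 37) since 29·23 = 667 ≡ 1, so λ ≡ 29·23 ≡ 1.
  x = λ² - 14 - 14 = 1 - 28 ≡ 10; y = λ·(14 - 10) - 33 ≡ 8. → (10, 8)
double: tangent at (10, 8): λ = (3·10² + 33)/(2·8) ≡ 0/16. 16⁻¹ ≡ 7 (mod 37), so λ ≡ 0·7 ≡ 0.
  x = λ² - 10 - 10 = 0 - 20 ≡ 17; y = λ·(10 - 17) - 8 ≡ 29. → (17, 29)
add P: (17, 29) + (24, 17). λ = (17 - 29)/(24 - 17) ≡ 25/7 mod 37. 7⁻¹ ≡ 16 (mod 37), so λ ≡ 30.
  x = λ² - 17 - 24 = 900 - 41 ≡ 8; y = λ·(17 - 8) - 29 ≡ 19. → (8, 19)

(8, 19)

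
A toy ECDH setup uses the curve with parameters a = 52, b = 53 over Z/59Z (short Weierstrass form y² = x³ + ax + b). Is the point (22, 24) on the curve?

yes

y² = 24² ≡ 45; x³ + 52x + 53 = 11845 ≡ 45 (mod 59). 45 = 45.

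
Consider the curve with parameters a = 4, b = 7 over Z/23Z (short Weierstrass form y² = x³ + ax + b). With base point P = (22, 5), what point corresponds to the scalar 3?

Repeated addition: build up to 3P.
2P: tangent at (22, 5): λ = (3·22² + 4)/(2·5) ≡ 7/10. 10⁻¹ ≡ 7 (mod 23), so λ ≡ 7·7 ≡ 3.
  x = λ² - 22 - 22 = 9 - 44 ≡ 11; y = λ·(22 - 11) - 5 ≡ 5. → (11, 5)
3P: (11, 5) + (22, 5). λ = (5 - 5)/(22 - 11) ≡ 0/11 mod 23. 11⁻¹ ≡ 21 (mod 23), so λ ≡ 0.
  x = λ² - 11 - 22 = 0 - 33 ≡ 13; y = λ·(11 - 13) - 5 ≡ 18. → (13, 18)

(13, 18)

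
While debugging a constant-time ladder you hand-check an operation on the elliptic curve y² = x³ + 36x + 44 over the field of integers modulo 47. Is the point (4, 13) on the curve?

y² = 13² ≡ 28; x³ + 36x + 44 = 252 ≡ 17 (mod 47). 28 ≠ 17.

no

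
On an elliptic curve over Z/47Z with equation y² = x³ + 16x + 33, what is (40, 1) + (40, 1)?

tangent at (40, 1): λ = (3·40² + 16)/(2·1) ≡ 22/2. 2⁻¹ ≡ 24 (mod 47), so λ ≡ 22·24 ≡ 11.
  x = λ² - 40 - 40 = 121 - 80 ≡ 41; y = λ·(40 - 41) - 1 ≡ 35. → (41, 35)

(41, 35)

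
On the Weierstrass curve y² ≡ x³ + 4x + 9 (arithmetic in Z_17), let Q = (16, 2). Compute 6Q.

Repeated addition: build up to 6Q.
2Q: tangent at (16, 2): λ = (3·16² + 4)/(2·2) ≡ 7/4. 4⁻¹ ≡ 13 (mod 17), so λ ≡ 7·13 ≡ 6.
  x = λ² - 16 - 16 = 36 - 32 ≡ 4; y = λ·(16 - 4) - 2 ≡ 2. → (4, 2)
3Q: (4, 2) + (16, 2). λ = (2 - 2)/(16 - 4) ≡ 0/12 mod 17. 12⁻¹ ≡ 10 (mod 17), so λ ≡ 0.
  x = λ² - 4 - 16 = 0 - 20 ≡ 14; y = λ·(4 - 14) - 2 ≡ 15. → (14, 15)
4Q: (14, 15) + (16, 2). λ = (2 - 15)/(16 - 14) ≡ 4/2 mod 17. 2⁻¹ ≡ 9 (mod 17), so λ ≡ 2.
  x = λ² - 14 - 16 = 4 - 30 ≡ 8; y = λ·(14 - 8) - 15 ≡ 14. → (8, 14)
5Q: (8, 14) + (16, 2). λ = (2 - 14)/(16 - 8) ≡ 5/8 mod 17. 8⁻¹ ≡ 15 (mod 17), so λ ≡ 7.
  x = λ² - 8 - 16 = 49 - 24 ≡ 8; y = λ·(8 - 8) - 14 ≡ 3. → (8, 3)
6Q: (8, 3) + (16, 2). λ = (2 - 3)/(16 - 8) ≡ 16/8 mod 17. 8⁻¹ ≡ 15 (mod 17) since 8·15 = 120 ≡ 1, so λ ≡ 2.
  x = λ² - 8 - 16 = 4 - 24 ≡ 14; y = λ·(8 - 14) - 3 ≡ 2. → (14, 2)

(14, 2)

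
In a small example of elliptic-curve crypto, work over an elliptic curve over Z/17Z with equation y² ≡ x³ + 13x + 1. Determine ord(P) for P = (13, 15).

2P: tangent at (13, 15): λ = (3·13² + 13)/(2·15) ≡ 10/13. 13⁻¹ ≡ 4 (mod 17) since 13·4 = 52 ≡ 1, so λ ≡ 10·4 ≡ 6.
  x = λ² - 13 - 13 = 36 - 26 ≡ 10; y = λ·(13 - 10) - 15 ≡ 3. → (10, 3)
3P: (10, 3) + (13, 15). λ = (15 - 3)/(13 - 10) ≡ 12/3 mod 17. 3⁻¹ ≡ 6 (mod 17) since 3·6 = 18 ≡ 1, so λ ≡ 4.
  x = λ² - 10 - 13 = 16 - 23 ≡ 10; y = λ·(10 - 10) - 3 ≡ 14. → (10, 14)
4P: (10, 14) + (13, 15). λ = (15 - 14)/(13 - 10) ≡ 1/3 mod 17. 3⁻¹ ≡ 6 (mod 17) since 3·6 = 18 ≡ 1, so λ ≡ 6.
  x = λ² - 10 - 13 = 36 - 23 ≡ 13; y = λ·(10 - 13) - 14 ≡ 2. → (13, 2)
5P: (13, 2) + (13, 15): same x and y₁ ≡ -y₂, so the sum is O.
5P = O, so the order is 5.

5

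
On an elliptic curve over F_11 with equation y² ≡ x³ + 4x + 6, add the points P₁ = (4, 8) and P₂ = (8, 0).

(3, 1)

(4, 8) + (8, 0). λ = (0 - 8)/(8 - 4) ≡ 3/4 mod 11. 4⁻¹ ≡ 3 (mod 11) since 4·3 = 12 ≡ 1, so λ ≡ 9.
  x = λ² - 4 - 8 = 81 - 12 ≡ 3; y = λ·(4 - 3) - 8 ≡ 1. → (3, 1)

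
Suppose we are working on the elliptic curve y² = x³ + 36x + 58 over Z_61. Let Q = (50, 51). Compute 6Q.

(5, 27)

Repeated addition: build up to 6Q.
2Q: tangent at (50, 51): λ = (3·50² + 36)/(2·51) ≡ 33/41. 41⁻¹ ≡ 3 (mod 61), so λ ≡ 33·3 ≡ 38.
  x = λ² - 50 - 50 = 1444 - 100 ≡ 2; y = λ·(50 - 2) - 51 ≡ 4. → (2, 4)
3Q: (2, 4) + (50, 51). λ = (51 - 4)/(50 - 2) ≡ 47/48 mod 61. 48⁻¹ ≡ 14 (mod 61) since 48·14 = 672 ≡ 1, so λ ≡ 48.
  x = λ² - 2 - 50 = 2304 - 52 ≡ 56; y = λ·(2 - 56) - 4 ≡ 27. → (56, 27)
4Q: (56, 27) + (50, 51). λ = (51 - 27)/(50 - 56) ≡ 24/55 mod 61. 55⁻¹ ≡ 10 (mod 61), so λ ≡ 57.
  x = λ² - 56 - 50 = 3249 - 106 ≡ 32; y = λ·(56 - 32) - 27 ≡ 60. → (32, 60)
5Q: (32, 60) + (50, 51). λ = (51 - 60)/(50 - 32) ≡ 52/18 mod 61. 18⁻¹ ≡ 17 (mod 61), so λ ≡ 30.
  x = λ² - 32 - 50 = 900 - 82 ≡ 25; y = λ·(32 - 25) - 60 ≡ 28. → (25, 28)
6Q: (25, 28) + (50, 51). λ = (51 - 28)/(50 - 25) ≡ 23/25 mod 61. 25⁻¹ ≡ 22 (mod 61) since 25·22 = 550 ≡ 1, so λ ≡ 18.
  x = λ² - 25 - 50 = 324 - 75 ≡ 5; y = λ·(25 - 5) - 28 ≡ 27. → (5, 27)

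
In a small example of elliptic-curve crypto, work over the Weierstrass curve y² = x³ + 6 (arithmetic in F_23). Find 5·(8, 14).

Write P = (8, 14).
Double-and-add on 5 = (101)₂. Start with P = (8, 14) for the leading 1-bit.
double: tangent at (8, 14): λ = (3·8² + 0)/(2·14) ≡ 8/5. 5⁻¹ ≡ 14 (mod 23) since 5·14 = 70 ≡ 1, so λ ≡ 8·14 ≡ 20.
  x = λ² - 8 - 8 = 400 - 16 ≡ 16; y = λ·(8 - 16) - 14 ≡ 10. → (16, 10)
double: tangent at (16, 10): λ = (3·16² + 0)/(2·10) ≡ 9/20. 20⁻¹ ≡ 15 (mod 23), so λ ≡ 9·15 ≡ 20.
  x = λ² - 16 - 16 = 400 - 32 ≡ 0; y = λ·(16 - 0) - 10 ≡ 11. → (0, 11)
add P: (0, 11) + (8, 14). λ = (14 - 11)/(8 - 0) ≡ 3/8 mod 23. 8⁻¹ ≡ 3 (mod 23) since 8·3 = 24 ≡ 1, so λ ≡ 9.
  x = λ² - 0 - 8 = 81 - 8 ≡ 4; y = λ·(0 - 4) - 11 ≡ 22. → (4, 22)

(4, 22)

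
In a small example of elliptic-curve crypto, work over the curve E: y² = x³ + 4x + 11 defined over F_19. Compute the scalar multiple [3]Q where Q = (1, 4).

Repeated addition: build up to 3Q.
2Q: tangent at (1, 4): λ = (3·1² + 4)/(2·4) ≡ 7/8. 8⁻¹ ≡ 12 (mod 19), so λ ≡ 7·12 ≡ 8.
  x = λ² - 1 - 1 = 64 - 2 ≡ 5; y = λ·(1 - 5) - 4 ≡ 2. → (5, 2)
3Q: (5, 2) + (1, 4). λ = (4 - 2)/(1 - 5) ≡ 2/15 mod 19. 15⁻¹ ≡ 14 (mod 19) since 15·14 = 210 ≡ 1, so λ ≡ 9.
  x = λ² - 5 - 1 = 81 - 6 ≡ 18; y = λ·(5 - 18) - 2 ≡ 14. → (18, 14)

(18, 14)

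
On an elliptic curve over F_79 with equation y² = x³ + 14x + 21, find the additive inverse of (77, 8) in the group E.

-(77, 8) = (77, -8 mod 79) = (77, 71).

(77, 71)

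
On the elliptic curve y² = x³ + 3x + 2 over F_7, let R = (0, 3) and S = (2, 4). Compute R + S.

(0, 3) + (2, 4). λ = (4 - 3)/(2 - 0) ≡ 1/2 mod 7. 2⁻¹ ≡ 4 (mod 7), so λ ≡ 4.
  x = λ² - 0 - 2 = 16 - 2 ≡ 0; y = λ·(0 - 0) - 3 ≡ 4. → (0, 4)

(0, 4)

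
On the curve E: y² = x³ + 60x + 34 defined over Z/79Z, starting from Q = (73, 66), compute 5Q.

(53, 75)

Repeated addition: build up to 5Q.
2Q: tangent at (73, 66): λ = (3·73² + 60)/(2·66) ≡ 10/53. 53⁻¹ ≡ 3 (mod 79), so λ ≡ 10·3 ≡ 30.
  x = λ² - 73 - 73 = 900 - 146 ≡ 43; y = λ·(73 - 43) - 66 ≡ 44. → (43, 44)
3Q: (43, 44) + (73, 66). λ = (66 - 44)/(73 - 43) ≡ 22/30 mod 79. 30⁻¹ ≡ 29 (mod 79), so λ ≡ 6.
  x = λ² - 43 - 73 = 36 - 116 ≡ 78; y = λ·(43 - 78) - 44 ≡ 62. → (78, 62)
4Q: (78, 62) + (73, 66). λ = (66 - 62)/(73 - 78) ≡ 4/74 mod 79. 74⁻¹ ≡ 63 (mod 79) since 74·63 = 4662 ≡ 1, so λ ≡ 15.
  x = λ² - 78 - 73 = 225 - 151 ≡ 74; y = λ·(78 - 74) - 62 ≡ 77. → (74, 77)
5Q: (74, 77) + (73, 66). λ = (66 - 77)/(73 - 74) ≡ 68/78 mod 79. 78⁻¹ ≡ 78 (mod 79) since 78·78 = 6084 ≡ 1, so λ ≡ 11.
  x = λ² - 74 - 73 = 121 - 147 ≡ 53; y = λ·(74 - 53) - 77 ≡ 75. → (53, 75)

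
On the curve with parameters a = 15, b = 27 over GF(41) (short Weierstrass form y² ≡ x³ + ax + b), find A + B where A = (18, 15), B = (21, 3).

(18, 15) + (21, 3). λ = (3 - 15)/(21 - 18) ≡ 29/3 mod 41. 3⁻¹ ≡ 14 (mod 41), so λ ≡ 37.
  x = λ² - 18 - 21 = 1369 - 39 ≡ 18; y = λ·(18 - 18) - 15 ≡ 26. → (18, 26)

(18, 26)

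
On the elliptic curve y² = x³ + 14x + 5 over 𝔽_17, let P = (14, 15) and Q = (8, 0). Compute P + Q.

(14, 15) + (8, 0). λ = (0 - 15)/(8 - 14) ≡ 2/11 mod 17. 11⁻¹ ≡ 14 (mod 17), so λ ≡ 11.
  x = λ² - 14 - 8 = 121 - 22 ≡ 14; y = λ·(14 - 14) - 15 ≡ 2. → (14, 2)

(14, 2)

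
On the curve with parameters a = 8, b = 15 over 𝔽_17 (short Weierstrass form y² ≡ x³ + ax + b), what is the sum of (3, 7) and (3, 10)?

The two points share x = 3 and their y-coordinates satisfy 7 + 10 ≡ 0 (mod 17), so they are inverses. Their sum is O.

O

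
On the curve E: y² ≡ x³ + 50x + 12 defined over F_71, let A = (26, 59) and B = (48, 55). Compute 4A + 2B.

First 4A:
Repeated addition: build up to 4A.
2A: tangent at (26, 59): λ = (3·26² + 50)/(2·59) ≡ 19/47. 47⁻¹ ≡ 68 (mod 71), so λ ≡ 19·68 ≡ 14.
  x = λ² - 26 - 26 = 196 - 52 ≡ 2; y = λ·(26 - 2) - 59 ≡ 64. → (2, 64)
3A: (2, 64) + (26, 59). λ = (59 - 64)/(26 - 2) ≡ 66/24 mod 71. 24⁻¹ ≡ 3 (mod 71), so λ ≡ 56.
  x = λ² - 2 - 26 = 3136 - 28 ≡ 55; y = λ·(2 - 55) - 64 ≡ 21. → (55, 21)
4A: (55, 21) + (26, 59). λ = (59 - 21)/(26 - 55) ≡ 38/42 mod 71. 42⁻¹ ≡ 22 (mod 71), so λ ≡ 55.
  x = λ² - 55 - 26 = 3025 - 81 ≡ 33; y = λ·(55 - 33) - 21 ≡ 53. → (33, 53)
4A = (33, 53).
Next 2B:
Repeated addition: build up to 2B.
2B: tangent at (48, 55): λ = (3·48² + 50)/(2·55) ≡ 4/39. 39⁻¹ ≡ 51 (mod 71), so λ ≡ 4·51 ≡ 62.
  x = λ² - 48 - 48 = 3844 - 96 ≡ 56; y = λ·(48 - 56) - 55 ≡ 17. → (56, 17)
2B = (56, 17).
Finally 4A + 2B:
(33, 53) + (56, 17). λ = (17 - 53)/(56 - 33) ≡ 35/23 mod 71. 23⁻¹ ≡ 34 (mod 71), so λ ≡ 54.
  x = λ² - 33 - 56 = 2916 - 89 ≡ 58; y = λ·(33 - 58) - 53 ≡ 17. → (58, 17)

(58, 17)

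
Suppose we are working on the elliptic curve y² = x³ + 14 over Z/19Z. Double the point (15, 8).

tangent at (15, 8): λ = (3·15² + 0)/(2·8) ≡ 10/16. 16⁻¹ ≡ 6 (mod 19), so λ ≡ 10·6 ≡ 3.
  x = λ² - 15 - 15 = 9 - 30 ≡ 17; y = λ·(15 - 17) - 8 ≡ 5. → (17, 5)

(17, 5)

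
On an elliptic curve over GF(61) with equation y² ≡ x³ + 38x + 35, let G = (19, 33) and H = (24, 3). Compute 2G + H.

First 2G:
Repeated addition: build up to 2G.
2G: tangent at (19, 33): λ = (3·19² + 38)/(2·33) ≡ 23/5. 5⁻¹ ≡ 49 (mod 61) since 5·49 = 245 ≡ 1, so λ ≡ 23·49 ≡ 29.
  x = λ² - 19 - 19 = 841 - 38 ≡ 10; y = λ·(19 - 10) - 33 ≡ 45. → (10, 45)
2G = (10, 45).
Finally 2G + H:
(10, 45) + (24, 3). λ = (3 - 45)/(24 - 10) ≡ 19/14 mod 61. 14⁻¹ ≡ 48 (mod 61), so λ ≡ 58.
  x = λ² - 10 - 24 = 3364 - 34 ≡ 36; y = λ·(10 - 36) - 45 ≡ 33. → (36, 33)

(36, 33)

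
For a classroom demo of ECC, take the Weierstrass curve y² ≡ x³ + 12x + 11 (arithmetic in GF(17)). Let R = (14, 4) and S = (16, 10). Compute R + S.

(13, 16)

(14, 4) + (16, 10). λ = (10 - 4)/(16 - 14) ≡ 6/2 mod 17. 2⁻¹ ≡ 9 (mod 17) since 2·9 = 18 ≡ 1, so λ ≡ 3.
  x = λ² - 14 - 16 = 9 - 30 ≡ 13; y = λ·(14 - 13) - 4 ≡ 16. → (13, 16)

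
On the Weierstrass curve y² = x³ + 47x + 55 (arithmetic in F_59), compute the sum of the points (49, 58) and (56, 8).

(58, 40)

(49, 58) + (56, 8). λ = (8 - 58)/(56 - 49) ≡ 9/7 mod 59. 7⁻¹ ≡ 17 (mod 59), so λ ≡ 35.
  x = λ² - 49 - 56 = 1225 - 105 ≡ 58; y = λ·(49 - 58) - 58 ≡ 40. → (58, 40)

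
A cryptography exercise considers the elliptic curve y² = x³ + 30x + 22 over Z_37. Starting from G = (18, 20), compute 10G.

Double-and-add on 10 = (1010)₂. Start with G = (18, 20) for the leading 1-bit.
double: tangent at (18, 20): λ = (3·18² + 30)/(2·20) ≡ 3/3. 3⁻¹ ≡ 25 (mod 37), so λ ≡ 3·25 ≡ 1.
  x = λ² - 18 - 18 = 1 - 36 ≡ 2; y = λ·(18 - 2) - 20 ≡ 33. → (2, 33)
double: tangent at (2, 33): λ = (3·2² + 30)/(2·33) ≡ 5/29. 29⁻¹ ≡ 23 (mod 37), so λ ≡ 5·23 ≡ 4.
  x = λ² - 2 - 2 = 16 - 4 ≡ 12; y = λ·(2 - 12) - 33 ≡ 1. → (12, 1)
add G: (12, 1) + (18, 20). λ = (20 - 1)/(18 - 12) ≡ 19/6 mod 37. 6⁻¹ ≡ 31 (mod 37) since 6·31 = 186 ≡ 1, so λ ≡ 34.
  x = λ² - 12 - 18 = 1156 - 30 ≡ 16; y = λ·(12 - 16) - 1 ≡ 11. → (16, 11)
double: tangent at (16, 11): λ = (3·16² + 30)/(2·11) ≡ 21/22. 22⁻¹ ≡ 32 (mod 37), so λ ≡ 21·32 ≡ 6.
  x = λ² - 16 - 16 = 36 - 32 ≡ 4; y = λ·(16 - 4) - 11 ≡ 24. → (4, 24)

(4, 24)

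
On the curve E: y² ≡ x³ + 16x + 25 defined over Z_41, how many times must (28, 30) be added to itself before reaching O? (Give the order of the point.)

2P: tangent at (28, 30): λ = (3·28² + 16)/(2·30) ≡ 31/19. 19⁻¹ ≡ 13 (mod 41), so λ ≡ 31·13 ≡ 34.
  x = λ² - 28 - 28 = 1156 - 56 ≡ 34; y = λ·(28 - 34) - 30 ≡ 12. → (34, 12)
3P: (34, 12) + (28, 30). λ = (30 - 12)/(28 - 34) ≡ 18/35 mod 41. 35⁻¹ ≡ 34 (mod 41), so λ ≡ 38.
  x = λ² - 34 - 28 = 1444 - 62 ≡ 29; y = λ·(34 - 29) - 12 ≡ 14. → (29, 14)
4P: (29, 14) + (28, 30). λ = (30 - 14)/(28 - 29) ≡ 16/40 mod 41. 40⁻¹ ≡ 40 (mod 41), so λ ≡ 25.
  x = λ² - 29 - 28 = 625 - 57 ≡ 35; y = λ·(29 - 35) - 14 ≡ 0. → (35, 0)
5P: (35, 0) + (28, 30). λ = (30 - 0)/(28 - 35) ≡ 30/34 mod 41. 34⁻¹ ≡ 35 (mod 41) since 34·35 = 1190 ≡ 1, so λ ≡ 25.
  x = λ² - 35 - 28 = 625 - 63 ≡ 29; y = λ·(35 - 29) - 0 ≡ 27. → (29, 27)
6P: (29, 27) + (28, 30). λ = (30 - 27)/(28 - 29) ≡ 3/40 mod 41. 40⁻¹ ≡ 40 (mod 41), so λ ≡ 38.
  x = λ² - 29 - 28 = 1444 - 57 ≡ 34; y = λ·(29 - 34) - 27 ≡ 29. → (34, 29)
7P: (34, 29) + (28, 30). λ = (30 - 29)/(28 - 34) ≡ 1/35 mod 41. 35⁻¹ ≡ 34 (mod 41), so λ ≡ 34.
  x = λ² - 34 - 28 = 1156 - 62 ≡ 28; y = λ·(34 - 28) - 29 ≡ 11. → (28, 11)
8P: (28, 11) + (28, 30): same x and y₁ ≡ -y₂, so the sum is O.
8P = O, so the order is 8.

8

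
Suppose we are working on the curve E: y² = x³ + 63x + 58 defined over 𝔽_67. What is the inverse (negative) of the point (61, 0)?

-(61, 0) = (61, -0 mod 67) = (61, 0).

(61, 0)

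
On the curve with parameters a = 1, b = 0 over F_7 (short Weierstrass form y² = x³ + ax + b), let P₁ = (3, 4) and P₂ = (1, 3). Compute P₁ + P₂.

(3, 4) + (1, 3). λ = (3 - 4)/(1 - 3) ≡ 6/5 mod 7. 5⁻¹ ≡ 3 (mod 7) since 5·3 = 15 ≡ 1, so λ ≡ 4.
  x = λ² - 3 - 1 = 16 - 4 ≡ 5; y = λ·(3 - 5) - 4 ≡ 2. → (5, 2)

(5, 2)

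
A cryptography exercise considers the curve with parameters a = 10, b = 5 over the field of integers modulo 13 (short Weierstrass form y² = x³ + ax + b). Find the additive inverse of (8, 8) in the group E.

(8, 5)

-(8, 8) = (8, -8 mod 13) = (8, 5).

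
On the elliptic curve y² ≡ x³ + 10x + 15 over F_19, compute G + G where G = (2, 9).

(5, 0)

tangent at (2, 9): λ = (3·2² + 10)/(2·9) ≡ 3/18. 18⁻¹ ≡ 18 (mod 19) since 18·18 = 324 ≡ 1, so λ ≡ 3·18 ≡ 16.
  x = λ² - 2 - 2 = 256 - 4 ≡ 5; y = λ·(2 - 5) - 9 ≡ 0. → (5, 0)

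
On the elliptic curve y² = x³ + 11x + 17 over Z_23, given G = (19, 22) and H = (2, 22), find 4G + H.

First 4G:
Double-and-add on 4 = (100)₂. Start with G = (19, 22) for the leading 1-bit.
double: tangent at (19, 22): λ = (3·19² + 11)/(2·22) ≡ 13/21. 21⁻¹ ≡ 11 (mod 23), so λ ≡ 13·11 ≡ 5.
  x = λ² - 19 - 19 = 25 - 38 ≡ 10; y = λ·(19 - 10) - 22 ≡ 0. → (10, 0)
double: (10, 0) + (10, 0): same x and y₁ ≡ -y₂, so the sum is O.
4G = O.
Finally 4G + H:
O + (2, 22) = (2, 22) (identity).

(2, 22)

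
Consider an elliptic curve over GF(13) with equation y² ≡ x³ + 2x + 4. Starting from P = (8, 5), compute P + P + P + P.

(10, 6)

Repeated addition: build up to 4P.
2P: tangent at (8, 5): λ = (3·8² + 2)/(2·5) ≡ 12/10. 10⁻¹ ≡ 4 (mod 13), so λ ≡ 12·4 ≡ 9.
  x = λ² - 8 - 8 = 81 - 16 ≡ 0; y = λ·(8 - 0) - 5 ≡ 2. → (0, 2)
3P: (0, 2) + (8, 5). λ = (5 - 2)/(8 - 0) ≡ 3/8 mod 13. 8⁻¹ ≡ 5 (mod 13), so λ ≡ 2.
  x = λ² - 0 - 8 = 4 - 8 ≡ 9; y = λ·(0 - 9) - 2 ≡ 6. → (9, 6)
4P: (9, 6) + (8, 5). λ = (5 - 6)/(8 - 9) ≡ 12/12 mod 13. 12⁻¹ ≡ 12 (mod 13), so λ ≡ 1.
  x = λ² - 9 - 8 = 1 - 17 ≡ 10; y = λ·(9 - 10) - 6 ≡ 6. → (10, 6)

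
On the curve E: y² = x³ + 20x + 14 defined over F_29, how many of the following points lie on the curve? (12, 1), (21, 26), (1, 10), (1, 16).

1

(12, 1): 1² ≡ 1, rhs ≡ 10 → off.
(21, 26): 26² ≡ 9, rhs ≡ 9 → on.
(1, 10): 10² ≡ 13, rhs ≡ 6 → off.
(1, 16): 16² ≡ 24, rhs ≡ 6 → off.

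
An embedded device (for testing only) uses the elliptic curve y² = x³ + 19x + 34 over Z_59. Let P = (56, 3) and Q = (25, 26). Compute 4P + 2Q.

First 4P:
Repeated addition: build up to 4P.
2P: tangent at (56, 3): λ = (3·56² + 19)/(2·3) ≡ 46/6. 6⁻¹ ≡ 10 (mod 59), so λ ≡ 46·10 ≡ 47.
  x = λ² - 56 - 56 = 2209 - 112 ≡ 32; y = λ·(56 - 32) - 3 ≡ 4. → (32, 4)
3P: (32, 4) + (56, 3). λ = (3 - 4)/(56 - 32) ≡ 58/24 mod 59. 24⁻¹ ≡ 32 (mod 59), so λ ≡ 27.
  x = λ² - 32 - 56 = 729 - 88 ≡ 51; y = λ·(32 - 51) - 4 ≡ 14. → (51, 14)
4P: (51, 14) + (56, 3). λ = (3 - 14)/(56 - 51) ≡ 48/5 mod 59. 5⁻¹ ≡ 12 (mod 59), so λ ≡ 45.
  x = λ² - 51 - 56 = 2025 - 107 ≡ 30; y = λ·(51 - 30) - 14 ≡ 46. → (30, 46)
4P = (30, 46).
Next 2Q:
Repeated addition: build up to 2Q.
2Q: tangent at (25, 26): λ = (3·25² + 19)/(2·26) ≡ 6/52. 52⁻¹ ≡ 42 (mod 59) since 52·42 = 2184 ≡ 1, so λ ≡ 6·42 ≡ 16.
  x = λ² - 25 - 25 = 256 - 50 ≡ 29; y = λ·(25 - 29) - 26 ≡ 28. → (29, 28)
2Q = (29, 28).
Finally 4P + 2Q:
(30, 46) + (29, 28). λ = (28 - 46)/(29 - 30) ≡ 41/58 mod 59. 58⁻¹ ≡ 58 (mod 59) since 58·58 = 3364 ≡ 1, so λ ≡ 18.
  x = λ² - 30 - 29 = 324 - 59 ≡ 29; y = λ·(30 - 29) - 46 ≡ 31. → (29, 31)

(29, 31)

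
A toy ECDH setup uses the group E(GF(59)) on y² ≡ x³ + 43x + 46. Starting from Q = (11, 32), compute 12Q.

Repeated addition: build up to 12Q.
2Q: tangent at (11, 32): λ = (3·11² + 43)/(2·32) ≡ 52/5. 5⁻¹ ≡ 12 (mod 59), so λ ≡ 52·12 ≡ 34.
  x = λ² - 11 - 11 = 1156 - 22 ≡ 13; y = λ·(11 - 13) - 32 ≡ 18. → (13, 18)
3Q: (13, 18) + (11, 32). λ = (32 - 18)/(11 - 13) ≡ 14/57 mod 59. 57⁻¹ ≡ 29 (mod 59) since 57·29 = 1653 ≡ 1, so λ ≡ 52.
  x = λ² - 13 - 11 = 2704 - 24 ≡ 25; y = λ·(13 - 25) - 18 ≡ 7. → (25, 7)
4Q: (25, 7) + (11, 32). λ = (32 - 7)/(11 - 25) ≡ 25/45 mod 59. 45⁻¹ ≡ 21 (mod 59) since 45·21 = 945 ≡ 1, so λ ≡ 53.
  x = λ² - 25 - 11 = 2809 - 36 ≡ 0; y = λ·(25 - 0) - 7 ≡ 20. → (0, 20)
5Q: (0, 20) + (11, 32). λ = (32 - 20)/(11 - 0) ≡ 12/11 mod 59. 11⁻¹ ≡ 43 (mod 59) since 11·43 = 473 ≡ 1, so λ ≡ 44.
  x = λ² - 0 - 11 = 1936 - 11 ≡ 37; y = λ·(0 - 37) - 20 ≡ 4. → (37, 4)
6Q: (37, 4) + (11, 32). λ = (32 - 4)/(11 - 37) ≡ 28/33 mod 59. 33⁻¹ ≡ 34 (mod 59), so λ ≡ 8.
  x = λ² - 37 - 11 = 64 - 48 ≡ 16; y = λ·(37 - 16) - 4 ≡ 46. → (16, 46)
7Q: (16, 46) + (11, 32). λ = (32 - 46)/(11 - 16) ≡ 45/54 mod 59. 54⁻¹ ≡ 47 (mod 59), so λ ≡ 50.
  x = λ² - 16 - 11 = 2500 - 27 ≡ 54; y = λ·(16 - 54) - 46 ≡ 1. → (54, 1)
8Q: (54, 1) + (11, 32). λ = (32 - 1)/(11 - 54) ≡ 31/16 mod 59. 16⁻¹ ≡ 48 (mod 59) since 16·48 = 768 ≡ 1, so λ ≡ 13.
  x = λ² - 54 - 11 = 169 - 65 ≡ 45; y = λ·(54 - 45) - 1 ≡ 57. → (45, 57)
9Q: (45, 57) + (11, 32). λ = (32 - 57)/(11 - 45) ≡ 34/25 mod 59. 25⁻¹ ≡ 26 (mod 59) since 25·26 = 650 ≡ 1, so λ ≡ 58.
  x = λ² - 45 - 11 = 3364 - 56 ≡ 4; y = λ·(45 - 4) - 57 ≡ 20. → (4, 20)
10Q: (4, 20) + (11, 32). λ = (32 - 20)/(11 - 4) ≡ 12/7 mod 59. 7⁻¹ ≡ 17 (mod 59) since 7·17 = 119 ≡ 1, so λ ≡ 27.
  x = λ² - 4 - 11 = 729 - 15 ≡ 6; y = λ·(4 - 6) - 20 ≡ 44. → (6, 44)
11Q: (6, 44) + (11, 32). λ = (32 - 44)/(11 - 6) ≡ 47/5 mod 59. 5⁻¹ ≡ 12 (mod 59), so λ ≡ 33.
  x = λ² - 6 - 11 = 1089 - 17 ≡ 10; y = λ·(6 - 10) - 44 ≡ 1. → (10, 1)
12Q: (10, 1) + (11, 32). λ = (32 - 1)/(11 - 10) ≡ 31/1 mod 59. 1⁻¹ ≡ 1 (mod 59) since 1·1 = 1 ≡ 1, so λ ≡ 31.
  x = λ² - 10 - 11 = 961 - 21 ≡ 55; y = λ·(10 - 55) - 1 ≡ 20. → (55, 20)

(55, 20)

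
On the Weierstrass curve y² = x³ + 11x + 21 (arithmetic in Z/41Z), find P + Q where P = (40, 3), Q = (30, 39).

(2, 16)

(40, 3) + (30, 39). λ = (39 - 3)/(30 - 40) ≡ 36/31 mod 41. 31⁻¹ ≡ 4 (mod 41), so λ ≡ 21.
  x = λ² - 40 - 30 = 441 - 70 ≡ 2; y = λ·(40 - 2) - 3 ≡ 16. → (2, 16)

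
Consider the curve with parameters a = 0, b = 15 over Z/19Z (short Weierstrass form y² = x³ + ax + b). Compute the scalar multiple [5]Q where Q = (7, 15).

(2, 17)

Repeated addition: build up to 5Q.
2Q: tangent at (7, 15): λ = (3·7² + 0)/(2·15) ≡ 14/11. 11⁻¹ ≡ 7 (mod 19) since 11·7 = 77 ≡ 1, so λ ≡ 14·7 ≡ 3.
  x = λ² - 7 - 7 = 9 - 14 ≡ 14; y = λ·(7 - 14) - 15 ≡ 2. → (14, 2)
3Q: (14, 2) + (7, 15). λ = (15 - 2)/(7 - 14) ≡ 13/12 mod 19. 12⁻¹ ≡ 8 (mod 19) since 12·8 = 96 ≡ 1, so λ ≡ 9.
  x = λ² - 14 - 7 = 81 - 21 ≡ 3; y = λ·(14 - 3) - 2 ≡ 2. → (3, 2)
4Q: (3, 2) + (7, 15). λ = (15 - 2)/(7 - 3) ≡ 13/4 mod 19. 4⁻¹ ≡ 5 (mod 19), so λ ≡ 8.
  x = λ² - 3 - 7 = 64 - 10 ≡ 16; y = λ·(3 - 16) - 2 ≡ 8. → (16, 8)
5Q: (16, 8) + (7, 15). λ = (15 - 8)/(7 - 16) ≡ 7/10 mod 19. 10⁻¹ ≡ 2 (mod 19), so λ ≡ 14.
  x = λ² - 16 - 7 = 196 - 23 ≡ 2; y = λ·(16 - 2) - 8 ≡ 17. → (2, 17)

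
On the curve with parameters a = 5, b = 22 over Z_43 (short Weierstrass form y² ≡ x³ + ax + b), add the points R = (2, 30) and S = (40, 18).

(2, 30) + (40, 18). λ = (18 - 30)/(40 - 2) ≡ 31/38 mod 43. 38⁻¹ ≡ 17 (mod 43) since 38·17 = 646 ≡ 1, so λ ≡ 11.
  x = λ² - 2 - 40 = 121 - 42 ≡ 36; y = λ·(2 - 36) - 30 ≡ 26. → (36, 26)

(36, 26)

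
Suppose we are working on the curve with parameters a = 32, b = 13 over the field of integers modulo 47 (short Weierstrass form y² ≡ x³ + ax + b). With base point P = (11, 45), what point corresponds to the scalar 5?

(14, 44)

Double-and-add on 5 = (101)₂. Start with P = (11, 45) for the leading 1-bit.
double: tangent at (11, 45): λ = (3·11² + 32)/(2·45) ≡ 19/43. 43⁻¹ ≡ 35 (mod 47), so λ ≡ 19·35 ≡ 7.
  x = λ² - 11 - 11 = 49 - 22 ≡ 27; y = λ·(11 - 27) - 45 ≡ 31. → (27, 31)
double: tangent at (27, 31): λ = (3·27² + 32)/(2·31) ≡ 10/15. 15⁻¹ ≡ 22 (mod 47) since 15·22 = 330 ≡ 1, so λ ≡ 10·22 ≡ 32.
  x = λ² - 27 - 27 = 1024 - 54 ≡ 30; y = λ·(27 - 30) - 31 ≡ 14. → (30, 14)
add P: (30, 14) + (11, 45). λ = (45 - 14)/(11 - 30) ≡ 31/28 mod 47. 28⁻¹ ≡ 42 (mod 47) since 28·42 = 1176 ≡ 1, so λ ≡ 33.
  x = λ² - 30 - 11 = 1089 - 41 ≡ 14; y = λ·(30 - 14) - 14 ≡ 44. → (14, 44)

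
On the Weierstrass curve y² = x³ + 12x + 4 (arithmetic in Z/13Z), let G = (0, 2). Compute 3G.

(8, 1)

Repeated addition: build up to 3G.
2G: tangent at (0, 2): λ = (3·0² + 12)/(2·2) ≡ 12/4. 4⁻¹ ≡ 10 (mod 13) since 4·10 = 40 ≡ 1, so λ ≡ 12·10 ≡ 3.
  x = λ² - 0 - 0 = 9 - 0 ≡ 9; y = λ·(0 - 9) - 2 ≡ 10. → (9, 10)
3G: (9, 10) + (0, 2). λ = (2 - 10)/(0 - 9) ≡ 5/4 mod 13. 4⁻¹ ≡ 10 (mod 13), so λ ≡ 11.
  x = λ² - 9 - 0 = 121 - 9 ≡ 8; y = λ·(9 - 8) - 10 ≡ 1. → (8, 1)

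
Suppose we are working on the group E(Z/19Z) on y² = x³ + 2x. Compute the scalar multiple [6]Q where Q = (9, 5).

Repeated addition: build up to 6Q.
2Q: tangent at (9, 5): λ = (3·9² + 2)/(2·5) ≡ 17/10. 10⁻¹ ≡ 2 (mod 19) since 10·2 = 20 ≡ 1, so λ ≡ 17·2 ≡ 15.
  x = λ² - 9 - 9 = 225 - 18 ≡ 17; y = λ·(9 - 17) - 5 ≡ 8. → (17, 8)
3Q: (17, 8) + (9, 5). λ = (5 - 8)/(9 - 17) ≡ 16/11 mod 19. 11⁻¹ ≡ 7 (mod 19), so λ ≡ 17.
  x = λ² - 17 - 9 = 289 - 26 ≡ 16; y = λ·(17 - 16) - 8 ≡ 9. → (16, 9)
4Q: (16, 9) + (9, 5). λ = (5 - 9)/(9 - 16) ≡ 15/12 mod 19. 12⁻¹ ≡ 8 (mod 19), so λ ≡ 6.
  x = λ² - 16 - 9 = 36 - 25 ≡ 11; y = λ·(16 - 11) - 9 ≡ 2. → (11, 2)
5Q: (11, 2) + (9, 5). λ = (5 - 2)/(9 - 11) ≡ 3/17 mod 19. 17⁻¹ ≡ 9 (mod 19), so λ ≡ 8.
  x = λ² - 11 - 9 = 64 - 20 ≡ 6; y = λ·(11 - 6) - 2 ≡ 0. → (6, 0)
6Q: (6, 0) + (9, 5). λ = (5 - 0)/(9 - 6) ≡ 5/3 mod 19. 3⁻¹ ≡ 13 (mod 19), so λ ≡ 8.
  x = λ² - 6 - 9 = 64 - 15 ≡ 11; y = λ·(6 - 11) - 0 ≡ 17. → (11, 17)

(11, 17)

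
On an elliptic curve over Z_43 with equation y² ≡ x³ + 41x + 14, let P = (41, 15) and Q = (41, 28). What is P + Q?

The two points share x = 41 and their y-coordinates satisfy 15 + 28 ≡ 0 (mod 43), so they are inverses. Their sum is 𝒪.

O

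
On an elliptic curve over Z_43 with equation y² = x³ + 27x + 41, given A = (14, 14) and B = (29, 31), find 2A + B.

(36, 38)

First 2A:
Repeated addition: build up to 2A.
2A: tangent at (14, 14): λ = (3·14² + 27)/(2·14) ≡ 13/28. 28⁻¹ ≡ 20 (mod 43), so λ ≡ 13·20 ≡ 2.
  x = λ² - 14 - 14 = 4 - 28 ≡ 19; y = λ·(14 - 19) - 14 ≡ 19. → (19, 19)
2A = (19, 19).
Finally 2A + B:
(19, 19) + (29, 31). λ = (31 - 19)/(29 - 19) ≡ 12/10 mod 43. 10⁻¹ ≡ 13 (mod 43), so λ ≡ 27.
  x = λ² - 19 - 29 = 729 - 48 ≡ 36; y = λ·(19 - 36) - 19 ≡ 38. → (36, 38)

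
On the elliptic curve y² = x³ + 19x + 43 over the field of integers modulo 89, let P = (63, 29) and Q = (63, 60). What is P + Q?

O

The two points share x = 63 and their y-coordinates satisfy 29 + 60 ≡ 0 (mod 89), so they are inverses. Their sum is O.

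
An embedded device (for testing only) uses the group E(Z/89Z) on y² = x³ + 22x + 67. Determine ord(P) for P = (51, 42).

2P: tangent at (51, 42): λ = (3·51² + 22)/(2·42) ≡ 82/84. 84⁻¹ ≡ 71 (mod 89), so λ ≡ 82·71 ≡ 37.
  x = λ² - 51 - 51 = 1369 - 102 ≡ 21; y = λ·(51 - 21) - 42 ≡ 0. → (21, 0)
3P: (21, 0) + (51, 42). λ = (42 - 0)/(51 - 21) ≡ 42/30 mod 89. 30⁻¹ ≡ 3 (mod 89), so λ ≡ 37.
  x = λ² - 21 - 51 = 1369 - 72 ≡ 51; y = λ·(21 - 51) - 0 ≡ 47. → (51, 47)
4P: (51, 47) + (51, 42): same x and y₁ ≡ -y₂, so the sum is O.
4P = O, so the order is 4.

4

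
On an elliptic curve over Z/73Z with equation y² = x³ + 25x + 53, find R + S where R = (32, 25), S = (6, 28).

(47, 2)

(32, 25) + (6, 28). λ = (28 - 25)/(6 - 32) ≡ 3/47 mod 73. 47⁻¹ ≡ 14 (mod 73) since 47·14 = 658 ≡ 1, so λ ≡ 42.
  x = λ² - 32 - 6 = 1764 - 38 ≡ 47; y = λ·(32 - 47) - 25 ≡ 2. → (47, 2)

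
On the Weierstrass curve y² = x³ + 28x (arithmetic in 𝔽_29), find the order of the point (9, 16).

2P: tangent at (9, 16): λ = (3·9² + 28)/(2·16) ≡ 10/3. 3⁻¹ ≡ 10 (mod 29) since 3·10 = 30 ≡ 1, so λ ≡ 10·10 ≡ 13.
  x = λ² - 9 - 9 = 169 - 18 ≡ 6; y = λ·(9 - 6) - 16 ≡ 23. → (6, 23)
3P: (6, 23) + (9, 16). λ = (16 - 23)/(9 - 6) ≡ 22/3 mod 29. 3⁻¹ ≡ 10 (mod 29), so λ ≡ 17.
  x = λ² - 6 - 9 = 289 - 15 ≡ 13; y = λ·(6 - 13) - 23 ≡ 3. → (13, 3)
4P: (13, 3) + (9, 16). λ = (16 - 3)/(9 - 13) ≡ 13/25 mod 29. 25⁻¹ ≡ 7 (mod 29) since 25·7 = 175 ≡ 1, so λ ≡ 4.
  x = λ² - 13 - 9 = 16 - 22 ≡ 23; y = λ·(13 - 23) - 3 ≡ 15. → (23, 15)
5P: (23, 15) + (9, 16). λ = (16 - 15)/(9 - 23) ≡ 1/15 mod 29. 15⁻¹ ≡ 2 (mod 29) since 15·2 = 30 ≡ 1, so λ ≡ 2.
  x = λ² - 23 - 9 = 4 - 32 ≡ 1; y = λ·(23 - 1) - 15 ≡ 0. → (1, 0)
6P: (1, 0) + (9, 16). λ = (16 - 0)/(9 - 1) ≡ 16/8 mod 29. 8⁻¹ ≡ 11 (mod 29) since 8·11 = 88 ≡ 1, so λ ≡ 2.
  x = λ² - 1 - 9 = 4 - 10 ≡ 23; y = λ·(1 - 23) - 0 ≡ 14. → (23, 14)
7P: (23, 14) + (9, 16). λ = (16 - 14)/(9 - 23) ≡ 2/15 mod 29. 15⁻¹ ≡ 2 (mod 29), so λ ≡ 4.
  x = λ² - 23 - 9 = 16 - 32 ≡ 13; y = λ·(23 - 13) - 14 ≡ 26. → (13, 26)
8P: (13, 26) + (9, 16). λ = (16 - 26)/(9 - 13) ≡ 19/25 mod 29. 25⁻¹ ≡ 7 (mod 29), so λ ≡ 17.
  x = λ² - 13 - 9 = 289 - 22 ≡ 6; y = λ·(13 - 6) - 26 ≡ 6. → (6, 6)
9P: (6, 6) + (9, 16). λ = (16 - 6)/(9 - 6) ≡ 10/3 mod 29. 3⁻¹ ≡ 10 (mod 29), so λ ≡ 13.
  x = λ² - 6 - 9 = 169 - 15 ≡ 9; y = λ·(6 - 9) - 6 ≡ 13. → (9, 13)
10P: (9, 13) + (9, 16): same x and y₁ ≡ -y₂, so the sum is 𝒪.
10P = 𝒪, so the order is 10.

10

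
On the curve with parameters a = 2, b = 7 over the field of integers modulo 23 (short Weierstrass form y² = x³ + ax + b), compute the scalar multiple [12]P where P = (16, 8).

O

Repeated addition: build up to 12P.
2P: tangent at (16, 8): λ = (3·16² + 2)/(2·8) ≡ 11/16. 16⁻¹ ≡ 13 (mod 23) since 16·13 = 208 ≡ 1, so λ ≡ 11·13 ≡ 5.
  x = λ² - 16 - 16 = 25 - 32 ≡ 16; y = λ·(16 - 16) - 8 ≡ 15. → (16, 15)
3P: (16, 15) + (16, 8): same x and y₁ ≡ -y₂, so the sum is ∞.
4P: ∞ + (16, 8) = (16, 8) (identity).
5P: tangent at (16, 8): λ = (3·16² + 2)/(2·8) ≡ 11/16. 16⁻¹ ≡ 13 (mod 23), so λ ≡ 11·13 ≡ 5.
  x = λ² - 16 - 16 = 25 - 32 ≡ 16; y = λ·(16 - 16) - 8 ≡ 15. → (16, 15)
6P: (16, 15) + (16, 8): same x and y₁ ≡ -y₂, so the sum is ∞.
7P: ∞ + (16, 8) = (16, 8) (identity).
8P: tangent at (16, 8): λ = (3·16² + 2)/(2·8) ≡ 11/16. 16⁻¹ ≡ 13 (mod 23), so λ ≡ 11·13 ≡ 5.
  x = λ² - 16 - 16 = 25 - 32 ≡ 16; y = λ·(16 - 16) - 8 ≡ 15. → (16, 15)
9P: (16, 15) + (16, 8): same x and y₁ ≡ -y₂, so the sum is ∞.
10P: ∞ + (16, 8) = (16, 8) (identity).
11P: tangent at (16, 8): λ = (3·16² + 2)/(2·8) ≡ 11/16. 16⁻¹ ≡ 13 (mod 23), so λ ≡ 11·13 ≡ 5.
  x = λ² - 16 - 16 = 25 - 32 ≡ 16; y = λ·(16 - 16) - 8 ≡ 15. → (16, 15)
12P: (16, 15) + (16, 8): same x and y₁ ≡ -y₂, so the sum is ∞.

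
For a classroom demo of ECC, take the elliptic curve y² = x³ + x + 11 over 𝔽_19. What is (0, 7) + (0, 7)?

(16, 0)

tangent at (0, 7): λ = (3·0² + 1)/(2·7) ≡ 1/14. 14⁻¹ ≡ 15 (mod 19) since 14·15 = 210 ≡ 1, so λ ≡ 1·15 ≡ 15.
  x = λ² - 0 - 0 = 225 - 0 ≡ 16; y = λ·(0 - 16) - 7 ≡ 0. → (16, 0)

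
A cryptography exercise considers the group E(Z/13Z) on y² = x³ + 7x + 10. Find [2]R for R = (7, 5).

(11, 1)

tangent at (7, 5): λ = (3·7² + 7)/(2·5) ≡ 11/10. 10⁻¹ ≡ 4 (mod 13), so λ ≡ 11·4 ≡ 5.
  x = λ² - 7 - 7 = 25 - 14 ≡ 11; y = λ·(7 - 11) - 5 ≡ 1. → (11, 1)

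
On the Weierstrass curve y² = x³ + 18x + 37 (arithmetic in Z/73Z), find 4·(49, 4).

(26, 14)

Write P = (49, 4).
Repeated addition: build up to 4P.
2P: tangent at (49, 4): λ = (3·49² + 18)/(2·4) ≡ 67/8. 8⁻¹ ≡ 64 (mod 73) since 8·64 = 512 ≡ 1, so λ ≡ 67·64 ≡ 54.
  x = λ² - 49 - 49 = 2916 - 98 ≡ 44; y = λ·(49 - 44) - 4 ≡ 47. → (44, 47)
3P: (44, 47) + (49, 4). λ = (4 - 47)/(49 - 44) ≡ 30/5 mod 73. 5⁻¹ ≡ 44 (mod 73) since 5·44 = 220 ≡ 1, so λ ≡ 6.
  x = λ² - 44 - 49 = 36 - 93 ≡ 16; y = λ·(44 - 16) - 47 ≡ 48. → (16, 48)
4P: (16, 48) + (49, 4). λ = (4 - 48)/(49 - 16) ≡ 29/33 mod 73. 33⁻¹ ≡ 31 (mod 73) since 33·31 = 1023 ≡ 1, so λ ≡ 23.
  x = λ² - 16 - 49 = 529 - 65 ≡ 26; y = λ·(16 - 26) - 48 ≡ 14. → (26, 14)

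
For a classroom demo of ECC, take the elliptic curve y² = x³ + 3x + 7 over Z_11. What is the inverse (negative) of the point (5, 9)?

-(5, 9) = (5, -9 mod 11) = (5, 2).

(5, 2)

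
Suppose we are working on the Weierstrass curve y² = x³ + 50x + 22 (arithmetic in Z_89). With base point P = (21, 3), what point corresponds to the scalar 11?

Double-and-add on 11 = (1011)₂. Start with P = (21, 3) for the leading 1-bit.
double: tangent at (21, 3): λ = (3·21² + 50)/(2·3) ≡ 38/6. 6⁻¹ ≡ 15 (mod 89), so λ ≡ 38·15 ≡ 36.
  x = λ² - 21 - 21 = 1296 - 42 ≡ 8; y = λ·(21 - 8) - 3 ≡ 20. → (8, 20)
double: tangent at (8, 20): λ = (3·8² + 50)/(2·20) ≡ 64/40. 40⁻¹ ≡ 69 (mod 89), so λ ≡ 64·69 ≡ 55.
  x = λ² - 8 - 8 = 3025 - 16 ≡ 72; y = λ·(8 - 72) - 20 ≡ 20. → (72, 20)
add P: (72, 20) + (21, 3). λ = (3 - 20)/(21 - 72) ≡ 72/38 mod 89. 38⁻¹ ≡ 82 (mod 89) since 38·82 = 3116 ≡ 1, so λ ≡ 30.
  x = λ² - 72 - 21 = 900 - 93 ≡ 6; y = λ·(72 - 6) - 20 ≡ 2. → (6, 2)
double: tangent at (6, 2): λ = (3·6² + 50)/(2·2) ≡ 69/4. 4⁻¹ ≡ 67 (mod 89), so λ ≡ 69·67 ≡ 84.
  x = λ² - 6 - 6 = 7056 - 12 ≡ 13; y = λ·(6 - 13) - 2 ≡ 33. → (13, 33)
add P: (13, 33) + (21, 3). λ = (3 - 33)/(21 - 13) ≡ 59/8 mod 89. 8⁻¹ ≡ 78 (mod 89), so λ ≡ 63.
  x = λ² - 13 - 21 = 3969 - 34 ≡ 19; y = λ·(13 - 19) - 33 ≡ 34. → (19, 34)

(19, 34)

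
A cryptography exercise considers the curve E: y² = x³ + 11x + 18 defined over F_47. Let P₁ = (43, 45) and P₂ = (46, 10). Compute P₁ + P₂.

(43, 45) + (46, 10). λ = (10 - 45)/(46 - 43) ≡ 12/3 mod 47. 3⁻¹ ≡ 16 (mod 47), so λ ≡ 4.
  x = λ² - 43 - 46 = 16 - 89 ≡ 21; y = λ·(43 - 21) - 45 ≡ 43. → (21, 43)

(21, 43)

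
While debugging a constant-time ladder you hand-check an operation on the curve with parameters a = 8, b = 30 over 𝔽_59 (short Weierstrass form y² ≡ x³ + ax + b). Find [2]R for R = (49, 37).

tangent at (49, 37): λ = (3·49² + 8)/(2·37) ≡ 13/15. 15⁻¹ ≡ 4 (mod 59) since 15·4 = 60 ≡ 1, so λ ≡ 13·4 ≡ 52.
  x = λ² - 49 - 49 = 2704 - 98 ≡ 10; y = λ·(49 - 10) - 37 ≡ 44. → (10, 44)

(10, 44)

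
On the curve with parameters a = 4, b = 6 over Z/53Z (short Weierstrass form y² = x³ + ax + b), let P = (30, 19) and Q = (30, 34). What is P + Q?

O

The two points share x = 30 and their y-coordinates satisfy 19 + 34 ≡ 0 (mod 53), so they are inverses. Their sum is O.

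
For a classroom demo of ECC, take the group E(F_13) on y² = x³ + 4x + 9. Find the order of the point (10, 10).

2P: tangent at (10, 10): λ = (3·10² + 4)/(2·10) ≡ 5/7. 7⁻¹ ≡ 2 (mod 13) since 7·2 = 14 ≡ 1, so λ ≡ 5·2 ≡ 10.
  x = λ² - 10 - 10 = 100 - 20 ≡ 2; y = λ·(10 - 2) - 10 ≡ 5. → (2, 5)
3P: (2, 5) + (10, 10). λ = (10 - 5)/(10 - 2) ≡ 5/8 mod 13. 8⁻¹ ≡ 5 (mod 13) since 8·5 = 40 ≡ 1, so λ ≡ 12.
  x = λ² - 2 - 10 = 144 - 12 ≡ 2; y = λ·(2 - 2) - 5 ≡ 8. → (2, 8)
4P: (2, 8) + (10, 10). λ = (10 - 8)/(10 - 2) ≡ 2/8 mod 13. 8⁻¹ ≡ 5 (mod 13), so λ ≡ 10.
  x = λ² - 2 - 10 = 100 - 12 ≡ 10; y = λ·(2 - 10) - 8 ≡ 3. → (10, 3)
5P: (10, 3) + (10, 10): same x and y₁ ≡ -y₂, so the sum is O.
5P = O, so the order is 5.

5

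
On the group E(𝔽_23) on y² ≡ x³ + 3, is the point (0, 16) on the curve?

y² = 16² ≡ 3; x³ + 0x + 3 = 3 ≡ 3 (mod 23). 3 = 3.

yes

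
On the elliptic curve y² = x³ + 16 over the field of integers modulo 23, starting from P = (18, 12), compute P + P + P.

Repeated addition: build up to 3P.
2P: tangent at (18, 12): λ = (3·18² + 0)/(2·12) ≡ 6/1. 1⁻¹ ≡ 1 (mod 23), so λ ≡ 6·1 ≡ 6.
  x = λ² - 18 - 18 = 36 - 36 ≡ 0; y = λ·(18 - 0) - 12 ≡ 4. → (0, 4)
3P: (0, 4) + (18, 12). λ = (12 - 4)/(18 - 0) ≡ 8/18 mod 23. 18⁻¹ ≡ 9 (mod 23) since 18·9 = 162 ≡ 1, so λ ≡ 3.
  x = λ² - 0 - 18 = 9 - 18 ≡ 14; y = λ·(0 - 14) - 4 ≡ 0. → (14, 0)

(14, 0)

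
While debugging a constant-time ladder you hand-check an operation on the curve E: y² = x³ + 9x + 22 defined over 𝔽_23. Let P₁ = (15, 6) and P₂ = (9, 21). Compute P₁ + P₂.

(15, 6) + (9, 21). λ = (21 - 6)/(9 - 15) ≡ 15/17 mod 23. 17⁻¹ ≡ 19 (mod 23), so λ ≡ 9.
  x = λ² - 15 - 9 = 81 - 24 ≡ 11; y = λ·(15 - 11) - 6 ≡ 7. → (11, 7)

(11, 7)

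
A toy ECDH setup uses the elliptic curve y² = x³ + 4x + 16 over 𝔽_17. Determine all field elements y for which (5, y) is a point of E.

5, 12

x³ + 4x + 16 = 161 ≡ 8 (mod 17).
Square roots of 8 mod 17: 5 and 12 (since 5² = 25 ≡ 8).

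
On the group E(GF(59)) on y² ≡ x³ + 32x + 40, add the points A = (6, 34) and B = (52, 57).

(6, 34) + (52, 57). λ = (57 - 34)/(52 - 6) ≡ 23/46 mod 59. 46⁻¹ ≡ 9 (mod 59) since 46·9 = 414 ≡ 1, so λ ≡ 30.
  x = λ² - 6 - 52 = 900 - 58 ≡ 16; y = λ·(6 - 16) - 34 ≡ 20. → (16, 20)

(16, 20)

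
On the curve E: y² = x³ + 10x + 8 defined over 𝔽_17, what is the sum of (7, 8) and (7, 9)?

The two points share x = 7 and their y-coordinates satisfy 8 + 9 ≡ 0 (mod 17), so they are inverses. Their sum is 𝒪.

O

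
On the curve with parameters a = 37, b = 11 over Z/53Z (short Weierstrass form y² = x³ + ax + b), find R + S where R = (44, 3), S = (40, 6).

(6, 48)

(44, 3) + (40, 6). λ = (6 - 3)/(40 - 44) ≡ 3/49 mod 53. 49⁻¹ ≡ 13 (mod 53), so λ ≡ 39.
  x = λ² - 44 - 40 = 1521 - 84 ≡ 6; y = λ·(44 - 6) - 3 ≡ 48. → (6, 48)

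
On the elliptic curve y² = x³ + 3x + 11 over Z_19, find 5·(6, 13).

(15, 7)

Write G = (6, 13).
Double-and-add on 5 = (101)₂. Start with G = (6, 13) for the leading 1-bit.
double: tangent at (6, 13): λ = (3·6² + 3)/(2·13) ≡ 16/7. 7⁻¹ ≡ 11 (mod 19), so λ ≡ 16·11 ≡ 5.
  x = λ² - 6 - 6 = 25 - 12 ≡ 13; y = λ·(6 - 13) - 13 ≡ 9. → (13, 9)
double: tangent at (13, 9): λ = (3·13² + 3)/(2·9) ≡ 16/18. 18⁻¹ ≡ 18 (mod 19), so λ ≡ 16·18 ≡ 3.
  x = λ² - 13 - 13 = 9 - 26 ≡ 2; y = λ·(13 - 2) - 9 ≡ 5. → (2, 5)
add G: (2, 5) + (6, 13). λ = (13 - 5)/(6 - 2) ≡ 8/4 mod 19. 4⁻¹ ≡ 5 (mod 19) since 4·5 = 20 ≡ 1, so λ ≡ 2.
  x = λ² - 2 - 6 = 4 - 8 ≡ 15; y = λ·(2 - 15) - 5 ≡ 7. → (15, 7)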